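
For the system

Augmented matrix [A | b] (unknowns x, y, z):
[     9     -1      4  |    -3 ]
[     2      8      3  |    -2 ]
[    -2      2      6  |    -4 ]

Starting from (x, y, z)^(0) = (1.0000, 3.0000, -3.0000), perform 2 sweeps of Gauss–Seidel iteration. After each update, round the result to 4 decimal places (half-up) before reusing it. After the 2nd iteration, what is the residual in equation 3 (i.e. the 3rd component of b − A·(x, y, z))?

Iteration 1:
  x = (-3 - (-1)·3.0000 - (4)·-3.0000) / (9) = 1.3333
  y = (-2 - (2)·1.3333 - (3)·-3.0000) / (8) = 0.5417
  z = (-4 - (-2)·1.3333 - (2)·0.5417) / (6) = -0.4028
Iteration 2:
  x = (-3 - (-1)·0.5417 - (4)·-0.4028) / (9) = -0.0941
  y = (-2 - (2)·-0.0941 - (3)·-0.4028) / (8) = -0.0754
  z = (-4 - (-2)·-0.0941 - (2)·-0.0754) / (6) = -0.6729
Residual b − A·x = (0.4631, 0.8101, 0.0000)

0.0000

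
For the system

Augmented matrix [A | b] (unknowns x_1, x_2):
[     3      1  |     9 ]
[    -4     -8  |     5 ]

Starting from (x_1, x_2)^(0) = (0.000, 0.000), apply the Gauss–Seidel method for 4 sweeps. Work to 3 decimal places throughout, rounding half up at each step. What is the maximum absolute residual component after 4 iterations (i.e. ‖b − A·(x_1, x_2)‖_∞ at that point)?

Iteration 1:
  x_1 = (9 - (1)·0.000) / (3) = 3.000
  x_2 = (5 - (-4)·3.000) / (-8) = -2.125
Iteration 2:
  x_1 = (9 - (1)·-2.125) / (3) = 3.708
  x_2 = (5 - (-4)·3.708) / (-8) = -2.479
Iteration 3:
  x_1 = (9 - (1)·-2.479) / (3) = 3.826
  x_2 = (5 - (-4)·3.826) / (-8) = -2.538
Iteration 4:
  x_1 = (9 - (1)·-2.538) / (3) = 3.846
  x_2 = (5 - (-4)·3.846) / (-8) = -2.548
Residual b − A·x = (0.010, 0.000); ∞-norm = 0.010

0.010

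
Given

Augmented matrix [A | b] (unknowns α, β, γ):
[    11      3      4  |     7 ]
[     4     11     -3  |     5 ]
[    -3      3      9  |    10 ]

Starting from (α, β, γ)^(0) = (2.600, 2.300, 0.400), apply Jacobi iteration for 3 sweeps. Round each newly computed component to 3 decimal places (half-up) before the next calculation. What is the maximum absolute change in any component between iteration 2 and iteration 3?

0.325

Iteration 1:
  α = (7 - (3)·2.300 - (4)·0.400) / (11) = -0.136
  β = (5 - (4)·2.600 - (-3)·0.400) / (11) = -0.382
  γ = (10 - (-3)·2.600 - (3)·2.300) / (9) = 1.211
Iteration 2:
  α = (7 - (3)·-0.382 - (4)·1.211) / (11) = 0.300
  β = (5 - (4)·-0.136 - (-3)·1.211) / (11) = 0.834
  γ = (10 - (-3)·-0.136 - (3)·-0.382) / (9) = 1.193
Iteration 3:
  α = (7 - (3)·0.834 - (4)·1.193) / (11) = -0.025
  β = (5 - (4)·0.300 - (-3)·1.193) / (11) = 0.671
  γ = (10 - (-3)·0.300 - (3)·0.834) / (9) = 0.933
Change: (-0.325, -0.163, -0.260) → max |·| = 0.325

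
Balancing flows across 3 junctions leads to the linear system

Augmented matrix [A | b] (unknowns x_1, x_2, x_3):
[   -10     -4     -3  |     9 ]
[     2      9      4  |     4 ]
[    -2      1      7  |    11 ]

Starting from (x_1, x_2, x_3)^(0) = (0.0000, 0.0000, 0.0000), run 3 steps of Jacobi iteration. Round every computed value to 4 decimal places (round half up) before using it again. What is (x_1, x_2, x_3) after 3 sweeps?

(-1.2536, 0.2328, 1.1365)

Iteration 1:
  x_1 = (9 - (-4)·0.0000 - (-3)·0.0000) / (-10) = -0.9000
  x_2 = (4 - (2)·0.0000 - (4)·0.0000) / (9) = 0.4444
  x_3 = (11 - (-2)·0.0000 - (1)·0.0000) / (7) = 1.5714
Iteration 2:
  x_1 = (9 - (-4)·0.4444 - (-3)·1.5714) / (-10) = -1.5492
  x_2 = (4 - (2)·-0.9000 - (4)·1.5714) / (9) = -0.0540
  x_3 = (11 - (-2)·-0.9000 - (1)·0.4444) / (7) = 1.2508
Iteration 3:
  x_1 = (9 - (-4)·-0.0540 - (-3)·1.2508) / (-10) = -1.2536
  x_2 = (4 - (2)·-1.5492 - (4)·1.2508) / (9) = 0.2328
  x_3 = (11 - (-2)·-1.5492 - (1)·-0.0540) / (7) = 1.1365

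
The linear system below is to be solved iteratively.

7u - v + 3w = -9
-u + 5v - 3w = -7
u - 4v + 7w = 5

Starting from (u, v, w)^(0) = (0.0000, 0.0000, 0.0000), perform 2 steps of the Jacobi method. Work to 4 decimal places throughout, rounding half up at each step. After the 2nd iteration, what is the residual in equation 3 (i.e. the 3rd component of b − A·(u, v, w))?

Iteration 1:
  u = (-9 - (-1)·0.0000 - (3)·0.0000) / (7) = -1.2857
  v = (-7 - (-1)·0.0000 - (-3)·0.0000) / (5) = -1.4000
  w = (5 - (1)·0.0000 - (-4)·0.0000) / (7) = 0.7143
Iteration 2:
  u = (-9 - (-1)·-1.4000 - (3)·0.7143) / (7) = -1.7918
  v = (-7 - (-1)·-1.2857 - (-3)·0.7143) / (5) = -1.2286
  w = (5 - (1)·-1.2857 - (-4)·-1.4000) / (7) = 0.0980
Residual b − A·x = (2.0200, -2.3548, 1.1914)

1.1914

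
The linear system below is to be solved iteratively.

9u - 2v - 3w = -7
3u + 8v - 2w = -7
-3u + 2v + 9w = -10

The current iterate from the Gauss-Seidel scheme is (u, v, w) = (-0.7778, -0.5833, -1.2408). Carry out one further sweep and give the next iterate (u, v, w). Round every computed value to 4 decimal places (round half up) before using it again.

(-1.3210, -0.6898, -1.3982)

One sweep:
  u = (-7 - (-2)·-0.5833 - (-3)·-1.2408) / (9) = -1.3210
  v = (-7 - (3)·-1.3210 - (-2)·-1.2408) / (8) = -0.6898
  w = (-10 - (-3)·-1.3210 - (2)·-0.6898) / (9) = -1.3982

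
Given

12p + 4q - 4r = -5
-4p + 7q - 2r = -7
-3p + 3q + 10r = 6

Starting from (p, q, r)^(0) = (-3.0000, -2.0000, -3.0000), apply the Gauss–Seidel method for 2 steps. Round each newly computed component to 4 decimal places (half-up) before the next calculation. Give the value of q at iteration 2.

-0.2976

Iteration 1:
  p = (-5 - (4)·-2.0000 - (-4)·-3.0000) / (12) = -0.7500
  q = (-7 - (-4)·-0.7500 - (-2)·-3.0000) / (7) = -2.2857
  r = (6 - (-3)·-0.7500 - (3)·-2.2857) / (10) = 1.0607
Iteration 2:
  p = (-5 - (4)·-2.2857 - (-4)·1.0607) / (12) = 0.6988
  q = (-7 - (-4)·0.6988 - (-2)·1.0607) / (7) = -0.2976
  r = (6 - (-3)·0.6988 - (3)·-0.2976) / (10) = 0.8989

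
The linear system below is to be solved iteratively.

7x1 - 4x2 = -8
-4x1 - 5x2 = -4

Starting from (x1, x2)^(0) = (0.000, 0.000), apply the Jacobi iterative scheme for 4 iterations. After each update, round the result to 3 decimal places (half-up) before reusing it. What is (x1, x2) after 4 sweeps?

Iteration 1:
  x1 = (-8 - (-4)·0.000) / (7) = -1.143
  x2 = (-4 - (-4)·0.000) / (-5) = 0.800
Iteration 2:
  x1 = (-8 - (-4)·0.800) / (7) = -0.686
  x2 = (-4 - (-4)·-1.143) / (-5) = 1.714
Iteration 3:
  x1 = (-8 - (-4)·1.714) / (7) = -0.163
  x2 = (-4 - (-4)·-0.686) / (-5) = 1.349
Iteration 4:
  x1 = (-8 - (-4)·1.349) / (7) = -0.372
  x2 = (-4 - (-4)·-0.163) / (-5) = 0.930

(-0.372, 0.930)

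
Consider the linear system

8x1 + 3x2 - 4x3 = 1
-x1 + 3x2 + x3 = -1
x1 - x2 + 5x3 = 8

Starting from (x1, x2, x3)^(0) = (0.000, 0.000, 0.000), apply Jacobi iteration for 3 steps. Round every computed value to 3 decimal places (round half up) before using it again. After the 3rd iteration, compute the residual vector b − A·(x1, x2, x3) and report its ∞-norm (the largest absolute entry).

2.146

Iteration 1:
  x1 = (1 - (3)·0.000 - (-4)·0.000) / (8) = 0.125
  x2 = (-1 - (-1)·0.000 - (1)·0.000) / (3) = -0.333
  x3 = (8 - (1)·0.000 - (-1)·0.000) / (5) = 1.600
Iteration 2:
  x1 = (1 - (3)·-0.333 - (-4)·1.600) / (8) = 1.050
  x2 = (-1 - (-1)·0.125 - (1)·1.600) / (3) = -0.825
  x3 = (8 - (1)·0.125 - (-1)·-0.333) / (5) = 1.508
Iteration 3:
  x1 = (1 - (3)·-0.825 - (-4)·1.508) / (8) = 1.188
  x2 = (-1 - (-1)·1.050 - (1)·1.508) / (3) = -0.486
  x3 = (8 - (1)·1.050 - (-1)·-0.825) / (5) = 1.225
Residual b − A·x = (-2.146, 0.421, 0.201); ∞-norm = 2.146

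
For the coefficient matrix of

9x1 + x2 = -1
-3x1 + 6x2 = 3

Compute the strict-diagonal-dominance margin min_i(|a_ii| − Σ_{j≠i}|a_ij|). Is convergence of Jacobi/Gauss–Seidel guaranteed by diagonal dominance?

row 1: |9| − (1) = 8
row 2: |6| − (3) = 3
minimum over rows = 3 → strictly diagonally dominant (convergence guaranteed)

3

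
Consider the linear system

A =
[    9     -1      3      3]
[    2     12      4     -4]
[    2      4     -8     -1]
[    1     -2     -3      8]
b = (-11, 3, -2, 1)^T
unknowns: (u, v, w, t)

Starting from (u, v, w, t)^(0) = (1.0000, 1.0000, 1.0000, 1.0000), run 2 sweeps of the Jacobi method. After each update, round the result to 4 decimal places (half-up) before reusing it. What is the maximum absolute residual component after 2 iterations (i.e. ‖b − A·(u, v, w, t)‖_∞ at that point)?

4.5784

Iteration 1:
  u = (-11 - (-1)·1.0000 - (3)·1.0000 - (3)·1.0000) / (9) = -1.7778
  v = (3 - (2)·1.0000 - (4)·1.0000 - (-4)·1.0000) / (12) = 0.0833
  w = (-2 - (2)·1.0000 - (4)·1.0000 - (-1)·1.0000) / (-8) = 0.8750
  t = (1 - (1)·1.0000 - (-2)·1.0000 - (-3)·1.0000) / (8) = 0.6250
Iteration 2:
  u = (-11 - (-1)·0.0833 - (3)·0.8750 - (3)·0.6250) / (9) = -1.7130
  v = (3 - (2)·-1.7778 - (4)·0.8750 - (-4)·0.6250) / (12) = 0.4630
  w = (-2 - (2)·-1.7778 - (4)·0.0833 - (-1)·0.6250) / (-8) = -0.2309
  t = (1 - (1)·-1.7778 - (-2)·0.0833 - (-3)·0.8750) / (8) = 0.6962
Residual b − A·x = (3.4841, 4.5784, -1.5770, -2.6233); ∞-norm = 4.5784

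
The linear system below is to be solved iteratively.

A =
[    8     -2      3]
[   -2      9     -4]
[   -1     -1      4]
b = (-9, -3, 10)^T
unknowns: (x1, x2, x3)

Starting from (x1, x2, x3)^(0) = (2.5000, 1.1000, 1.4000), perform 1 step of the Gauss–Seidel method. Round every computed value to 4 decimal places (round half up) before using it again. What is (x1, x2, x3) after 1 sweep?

(-1.3750, -0.0167, 2.1521)

Iteration 1:
  x1 = (-9 - (-2)·1.1000 - (3)·1.4000) / (8) = -1.3750
  x2 = (-3 - (-2)·-1.3750 - (-4)·1.4000) / (9) = -0.0167
  x3 = (10 - (-1)·-1.3750 - (-1)·-0.0167) / (4) = 2.1521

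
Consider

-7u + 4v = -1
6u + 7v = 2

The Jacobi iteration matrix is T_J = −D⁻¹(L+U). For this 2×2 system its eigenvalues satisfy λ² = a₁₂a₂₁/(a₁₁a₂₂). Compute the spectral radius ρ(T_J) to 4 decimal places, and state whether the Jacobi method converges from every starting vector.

0.6999

a₁₂a₂₁/(a₁₁a₂₂) = (4)·(6) / ((-7)·(7)) = -0.489796
ρ = √|-0.489796| = √0.489796 = 0.6999
ρ < 1, so Jacobi converges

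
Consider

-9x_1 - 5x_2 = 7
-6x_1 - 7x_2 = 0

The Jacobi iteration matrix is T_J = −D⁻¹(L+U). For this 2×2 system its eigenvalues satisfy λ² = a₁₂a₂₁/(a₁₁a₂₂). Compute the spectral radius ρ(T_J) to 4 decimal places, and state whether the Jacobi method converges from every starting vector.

0.6901

a₁₂a₂₁/(a₁₁a₂₂) = (-5)·(-6) / ((-9)·(-7)) = 0.476190
ρ = √|0.476190| = √0.476190 = 0.6901
ρ < 1, so Jacobi converges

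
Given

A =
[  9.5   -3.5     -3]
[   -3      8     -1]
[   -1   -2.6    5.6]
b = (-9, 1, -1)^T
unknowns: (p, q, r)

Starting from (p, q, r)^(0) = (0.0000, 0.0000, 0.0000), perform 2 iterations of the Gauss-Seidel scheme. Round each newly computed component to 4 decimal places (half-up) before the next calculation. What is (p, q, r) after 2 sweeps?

(-1.1758, -0.3728, -0.5616)

Iteration 1:
  p = (-9 - (-3.5)·0.0000 - (-3)·0.0000) / (9.5) = -0.9474
  q = (1 - (-3)·-0.9474 - (-1)·0.0000) / (8) = -0.2303
  r = (-1 - (-1)·-0.9474 - (-2.6)·-0.2303) / (5.6) = -0.4547
Iteration 2:
  p = (-9 - (-3.5)·-0.2303 - (-3)·-0.4547) / (9.5) = -1.1758
  q = (1 - (-3)·-1.1758 - (-1)·-0.4547) / (8) = -0.3728
  r = (-1 - (-1)·-1.1758 - (-2.6)·-0.3728) / (5.6) = -0.5616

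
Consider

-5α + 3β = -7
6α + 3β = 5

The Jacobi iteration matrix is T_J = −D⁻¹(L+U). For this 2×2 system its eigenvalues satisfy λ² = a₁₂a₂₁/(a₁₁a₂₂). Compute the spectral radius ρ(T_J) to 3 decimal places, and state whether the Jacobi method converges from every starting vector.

1.095

a₁₂a₂₁/(a₁₁a₂₂) = (3)·(6) / ((-5)·(3)) = -1.200000
ρ = √|-1.200000| = √1.200000 = 1.095
ρ > 1, so Jacobi diverges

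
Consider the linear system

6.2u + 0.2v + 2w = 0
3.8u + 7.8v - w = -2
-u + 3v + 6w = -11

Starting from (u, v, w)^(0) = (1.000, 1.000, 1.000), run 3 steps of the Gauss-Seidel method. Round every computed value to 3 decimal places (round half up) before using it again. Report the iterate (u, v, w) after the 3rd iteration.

Iteration 1:
  u = (0 - (0.2)·1.000 - (2)·1.000) / (6.2) = -0.355
  v = (-2 - (3.8)·-0.355 - (-1)·1.000) / (7.8) = 0.045
  w = (-11 - (-1)·-0.355 - (3)·0.045) / (6) = -1.915
Iteration 2:
  u = (0 - (0.2)·0.045 - (2)·-1.915) / (6.2) = 0.616
  v = (-2 - (3.8)·0.616 - (-1)·-1.915) / (7.8) = -0.802
  w = (-11 - (-1)·0.616 - (3)·-0.802) / (6) = -1.330
Iteration 3:
  u = (0 - (0.2)·-0.802 - (2)·-1.330) / (6.2) = 0.455
  v = (-2 - (3.8)·0.455 - (-1)·-1.330) / (7.8) = -0.649
  w = (-11 - (-1)·0.455 - (3)·-0.649) / (6) = -1.433

(0.455, -0.649, -1.433)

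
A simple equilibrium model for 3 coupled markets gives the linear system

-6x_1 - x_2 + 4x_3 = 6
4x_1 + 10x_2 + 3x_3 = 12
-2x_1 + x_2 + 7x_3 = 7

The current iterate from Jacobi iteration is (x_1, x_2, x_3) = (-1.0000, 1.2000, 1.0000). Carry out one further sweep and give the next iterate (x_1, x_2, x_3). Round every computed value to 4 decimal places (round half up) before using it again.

One sweep:
  x_1 = (6 - (-1)·1.2000 - (4)·1.0000) / (-6) = -0.5333
  x_2 = (12 - (4)·-1.0000 - (3)·1.0000) / (10) = 1.3000
  x_3 = (7 - (-2)·-1.0000 - (1)·1.2000) / (7) = 0.5429

(-0.5333, 1.3000, 0.5429)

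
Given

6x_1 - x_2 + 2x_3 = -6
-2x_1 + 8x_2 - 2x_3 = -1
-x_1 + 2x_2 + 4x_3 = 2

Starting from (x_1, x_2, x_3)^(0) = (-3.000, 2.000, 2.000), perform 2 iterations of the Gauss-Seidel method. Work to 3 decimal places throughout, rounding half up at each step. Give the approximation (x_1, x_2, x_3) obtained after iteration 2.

(-1.042, -0.349, 0.414)

Iteration 1:
  x_1 = (-6 - (-1)·2.000 - (2)·2.000) / (6) = -1.333
  x_2 = (-1 - (-2)·-1.333 - (-2)·2.000) / (8) = 0.042
  x_3 = (2 - (-1)·-1.333 - (2)·0.042) / (4) = 0.146
Iteration 2:
  x_1 = (-6 - (-1)·0.042 - (2)·0.146) / (6) = -1.042
  x_2 = (-1 - (-2)·-1.042 - (-2)·0.146) / (8) = -0.349
  x_3 = (2 - (-1)·-1.042 - (2)·-0.349) / (4) = 0.414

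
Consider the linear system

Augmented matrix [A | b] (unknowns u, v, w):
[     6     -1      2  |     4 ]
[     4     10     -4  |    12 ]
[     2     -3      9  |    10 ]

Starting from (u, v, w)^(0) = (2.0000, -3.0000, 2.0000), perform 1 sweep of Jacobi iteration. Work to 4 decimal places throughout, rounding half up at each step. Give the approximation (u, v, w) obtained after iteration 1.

Iteration 1:
  u = (4 - (-1)·-3.0000 - (2)·2.0000) / (6) = -0.5000
  v = (12 - (4)·2.0000 - (-4)·2.0000) / (10) = 1.2000
  w = (10 - (2)·2.0000 - (-3)·-3.0000) / (9) = -0.3333

(-0.5000, 1.2000, -0.3333)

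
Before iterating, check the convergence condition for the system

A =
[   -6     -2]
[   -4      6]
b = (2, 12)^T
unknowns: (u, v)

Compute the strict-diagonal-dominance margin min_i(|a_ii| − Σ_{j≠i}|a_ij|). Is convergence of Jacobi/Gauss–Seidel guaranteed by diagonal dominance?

2

row 1: |-6| − (2) = 4
row 2: |6| − (4) = 2
minimum over rows = 2 → strictly diagonally dominant (convergence guaranteed)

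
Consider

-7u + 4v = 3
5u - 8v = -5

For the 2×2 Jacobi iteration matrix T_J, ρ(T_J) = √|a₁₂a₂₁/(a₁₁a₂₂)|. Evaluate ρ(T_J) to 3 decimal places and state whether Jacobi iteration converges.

a₁₂a₂₁/(a₁₁a₂₂) = (4)·(5) / ((-7)·(-8)) = 0.357143
ρ = √|0.357143| = √0.357143 = 0.598
ρ < 1, so Jacobi converges

0.598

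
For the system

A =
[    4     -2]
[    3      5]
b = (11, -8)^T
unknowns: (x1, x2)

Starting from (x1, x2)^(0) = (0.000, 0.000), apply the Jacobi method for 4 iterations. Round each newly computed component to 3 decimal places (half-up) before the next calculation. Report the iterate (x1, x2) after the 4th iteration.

(1.365, -2.275)

Iteration 1:
  x1 = (11 - (-2)·0.000) / (4) = 2.750
  x2 = (-8 - (3)·0.000) / (5) = -1.600
Iteration 2:
  x1 = (11 - (-2)·-1.600) / (4) = 1.950
  x2 = (-8 - (3)·2.750) / (5) = -3.250
Iteration 3:
  x1 = (11 - (-2)·-3.250) / (4) = 1.125
  x2 = (-8 - (3)·1.950) / (5) = -2.770
Iteration 4:
  x1 = (11 - (-2)·-2.770) / (4) = 1.365
  x2 = (-8 - (3)·1.125) / (5) = -2.275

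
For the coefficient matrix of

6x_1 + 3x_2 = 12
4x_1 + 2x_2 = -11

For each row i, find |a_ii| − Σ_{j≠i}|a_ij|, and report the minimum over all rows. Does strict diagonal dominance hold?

-2

row 1: |6| − (3) = 3
row 2: |2| − (4) = -2
minimum over rows = -2 → not strictly diagonally dominant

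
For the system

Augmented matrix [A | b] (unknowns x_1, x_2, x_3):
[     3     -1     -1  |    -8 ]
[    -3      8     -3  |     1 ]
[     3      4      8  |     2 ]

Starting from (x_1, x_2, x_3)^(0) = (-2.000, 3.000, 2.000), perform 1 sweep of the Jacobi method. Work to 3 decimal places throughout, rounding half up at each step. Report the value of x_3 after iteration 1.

-0.500

Iteration 1:
  x_1 = (-8 - (-1)·3.000 - (-1)·2.000) / (3) = -1.000
  x_2 = (1 - (-3)·-2.000 - (-3)·2.000) / (8) = 0.125
  x_3 = (2 - (3)·-2.000 - (4)·3.000) / (8) = -0.500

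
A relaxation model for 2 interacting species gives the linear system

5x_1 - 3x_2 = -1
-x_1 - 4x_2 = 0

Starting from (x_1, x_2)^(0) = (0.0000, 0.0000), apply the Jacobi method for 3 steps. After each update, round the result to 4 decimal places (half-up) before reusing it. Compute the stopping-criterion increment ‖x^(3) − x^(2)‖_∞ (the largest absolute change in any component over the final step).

Iteration 1:
  x_1 = (-1 - (-3)·0.0000) / (5) = -0.2000
  x_2 = (0 - (-1)·0.0000) / (-4) = 0.0000
Iteration 2:
  x_1 = (-1 - (-3)·0.0000) / (5) = -0.2000
  x_2 = (0 - (-1)·-0.2000) / (-4) = 0.0500
Iteration 3:
  x_1 = (-1 - (-3)·0.0500) / (5) = -0.1700
  x_2 = (0 - (-1)·-0.2000) / (-4) = 0.0500
Change: (0.0300, 0.0000) → max |·| = 0.0300

0.0300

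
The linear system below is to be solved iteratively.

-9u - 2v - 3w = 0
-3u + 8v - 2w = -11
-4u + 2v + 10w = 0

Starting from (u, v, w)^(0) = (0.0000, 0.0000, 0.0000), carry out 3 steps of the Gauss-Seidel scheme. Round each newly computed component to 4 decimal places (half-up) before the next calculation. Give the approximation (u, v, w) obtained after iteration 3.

(0.1622, -1.2315, 0.3112)

Iteration 1:
  u = (0 - (-2)·0.0000 - (-3)·0.0000) / (-9) = 0.0000
  v = (-11 - (-3)·0.0000 - (-2)·0.0000) / (8) = -1.3750
  w = (0 - (-4)·0.0000 - (2)·-1.3750) / (10) = 0.2750
Iteration 2:
  u = (0 - (-2)·-1.3750 - (-3)·0.2750) / (-9) = 0.2139
  v = (-11 - (-3)·0.2139 - (-2)·0.2750) / (8) = -1.2260
  w = (0 - (-4)·0.2139 - (2)·-1.2260) / (10) = 0.3308
Iteration 3:
  u = (0 - (-2)·-1.2260 - (-3)·0.3308) / (-9) = 0.1622
  v = (-11 - (-3)·0.1622 - (-2)·0.3308) / (8) = -1.2315
  w = (0 - (-4)·0.1622 - (2)·-1.2315) / (10) = 0.3112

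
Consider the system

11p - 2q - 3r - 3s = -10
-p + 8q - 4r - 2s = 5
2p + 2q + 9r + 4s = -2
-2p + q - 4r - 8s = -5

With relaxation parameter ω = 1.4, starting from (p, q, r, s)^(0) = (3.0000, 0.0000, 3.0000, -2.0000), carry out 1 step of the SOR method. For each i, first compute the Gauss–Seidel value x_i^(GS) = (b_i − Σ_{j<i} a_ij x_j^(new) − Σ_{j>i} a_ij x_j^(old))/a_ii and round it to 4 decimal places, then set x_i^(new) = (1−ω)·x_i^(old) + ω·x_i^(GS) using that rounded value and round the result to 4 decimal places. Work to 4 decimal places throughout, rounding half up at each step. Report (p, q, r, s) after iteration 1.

(-2.0910, 1.9090, -0.2101, 2.8880)

Iteration 1:
  p: GS value = (-10 - (-2)·0.0000 - (-3)·3.0000 - (-3)·-2.0000) / (11) = -0.6364;  p ← (1−ω)·3.0000 + ω·-0.6364 = -2.0910
  q: GS value = (5 - (-1)·-2.0910 - (-4)·3.0000 - (-2)·-2.0000) / (8) = 1.3636;  q ← (1−ω)·0.0000 + ω·1.3636 = 1.9090
  r: GS value = (-2 - (2)·-2.0910 - (2)·1.9090 - (4)·-2.0000) / (9) = 0.7071;  r ← (1−ω)·3.0000 + ω·0.7071 = -0.2101
  s: GS value = (-5 - (-2)·-2.0910 - (1)·1.9090 - (-4)·-0.2101) / (-8) = 1.4914;  s ← (1−ω)·-2.0000 + ω·1.4914 = 2.8880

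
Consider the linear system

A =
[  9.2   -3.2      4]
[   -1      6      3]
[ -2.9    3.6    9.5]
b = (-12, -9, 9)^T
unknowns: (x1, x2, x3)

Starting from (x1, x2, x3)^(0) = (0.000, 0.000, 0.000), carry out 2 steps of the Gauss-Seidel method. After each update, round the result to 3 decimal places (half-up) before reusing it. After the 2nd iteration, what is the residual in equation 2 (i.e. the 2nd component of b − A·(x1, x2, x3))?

0.130

Iteration 1:
  x1 = (-12 - (-3.2)·0.000 - (4)·0.000) / (9.2) = -1.304
  x2 = (-9 - (-1)·-1.304 - (3)·0.000) / (6) = -1.717
  x3 = (9 - (-2.9)·-1.304 - (3.6)·-1.717) / (9.5) = 1.200
Iteration 2:
  x1 = (-12 - (-3.2)·-1.717 - (4)·1.200) / (9.2) = -2.423
  x2 = (-9 - (-1)·-2.423 - (3)·1.200) / (6) = -2.504
  x3 = (9 - (-2.9)·-2.423 - (3.6)·-2.504) / (9.5) = 1.157
Residual b − A·x = (-2.349, 0.130, -0.004)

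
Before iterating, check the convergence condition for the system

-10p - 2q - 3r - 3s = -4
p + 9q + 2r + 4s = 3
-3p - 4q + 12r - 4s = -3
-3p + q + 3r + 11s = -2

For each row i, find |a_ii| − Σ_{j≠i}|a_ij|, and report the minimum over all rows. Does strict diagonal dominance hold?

1

row 1: |-10| − (2+3+3) = 2
row 2: |9| − (1+2+4) = 2
row 3: |12| − (3+4+4) = 1
row 4: |11| − (3+1+3) = 4
minimum over rows = 1 → strictly diagonally dominant (convergence guaranteed)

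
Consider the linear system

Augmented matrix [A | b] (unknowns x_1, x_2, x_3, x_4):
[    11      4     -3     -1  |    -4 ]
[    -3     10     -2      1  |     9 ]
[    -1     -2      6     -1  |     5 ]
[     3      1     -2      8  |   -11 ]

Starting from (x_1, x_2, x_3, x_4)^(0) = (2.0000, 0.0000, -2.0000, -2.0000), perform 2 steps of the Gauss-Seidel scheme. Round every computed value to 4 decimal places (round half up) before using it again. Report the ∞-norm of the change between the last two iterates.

Iteration 1:
  x_1 = (-4 - (4)·0.0000 - (-3)·-2.0000 - (-1)·-2.0000) / (11) = -1.0909
  x_2 = (9 - (-3)·-1.0909 - (-2)·-2.0000 - (1)·-2.0000) / (10) = 0.3727
  x_3 = (5 - (-1)·-1.0909 - (-2)·0.3727 - (-1)·-2.0000) / (6) = 0.4424
  x_4 = (-11 - (3)·-1.0909 - (1)·0.3727 - (-2)·0.4424) / (8) = -0.9019
Iteration 2:
  x_1 = (-4 - (4)·0.3727 - (-3)·0.4424 - (-1)·-0.9019) / (11) = -0.4605
  x_2 = (9 - (-3)·-0.4605 - (-2)·0.4424 - (1)·-0.9019) / (10) = 0.9405
  x_3 = (5 - (-1)·-0.4605 - (-2)·0.9405 - (-1)·-0.9019) / (6) = 0.9198
  x_4 = (-11 - (3)·-0.4605 - (1)·0.9405 - (-2)·0.9198) / (8) = -1.0899
Change: (0.6304, 0.5678, 0.4774, -0.1880) → max |·| = 0.6304

0.6304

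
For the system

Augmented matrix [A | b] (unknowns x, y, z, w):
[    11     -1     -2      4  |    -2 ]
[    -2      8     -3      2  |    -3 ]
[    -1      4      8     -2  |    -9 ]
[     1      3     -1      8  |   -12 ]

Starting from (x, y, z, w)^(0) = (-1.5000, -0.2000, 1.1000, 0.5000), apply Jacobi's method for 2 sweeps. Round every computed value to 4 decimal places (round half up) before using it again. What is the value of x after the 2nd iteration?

-0.0216

Iteration 1:
  x = (-2 - (-1)·-0.2000 - (-2)·1.1000 - (4)·0.5000) / (11) = -0.1818
  y = (-3 - (-2)·-1.5000 - (-3)·1.1000 - (2)·0.5000) / (8) = -0.4625
  z = (-9 - (-1)·-1.5000 - (4)·-0.2000 - (-2)·0.5000) / (8) = -1.0875
  w = (-12 - (1)·-1.5000 - (3)·-0.2000 - (-1)·1.1000) / (8) = -1.1000
Iteration 2:
  x = (-2 - (-1)·-0.4625 - (-2)·-1.0875 - (4)·-1.1000) / (11) = -0.0216
  y = (-3 - (-2)·-0.1818 - (-3)·-1.0875 - (2)·-1.1000) / (8) = -0.5533
  z = (-9 - (-1)·-0.1818 - (4)·-0.4625 - (-2)·-1.1000) / (8) = -1.1915
  w = (-12 - (1)·-0.1818 - (3)·-0.4625 - (-1)·-1.0875) / (8) = -1.4398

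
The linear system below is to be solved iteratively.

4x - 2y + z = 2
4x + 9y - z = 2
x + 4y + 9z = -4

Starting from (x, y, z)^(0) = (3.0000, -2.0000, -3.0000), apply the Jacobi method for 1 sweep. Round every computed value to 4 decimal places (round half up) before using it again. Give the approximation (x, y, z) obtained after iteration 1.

Iteration 1:
  x = (2 - (-2)·-2.0000 - (1)·-3.0000) / (4) = 0.2500
  y = (2 - (4)·3.0000 - (-1)·-3.0000) / (9) = -1.4444
  z = (-4 - (1)·3.0000 - (4)·-2.0000) / (9) = 0.1111

(0.2500, -1.4444, 0.1111)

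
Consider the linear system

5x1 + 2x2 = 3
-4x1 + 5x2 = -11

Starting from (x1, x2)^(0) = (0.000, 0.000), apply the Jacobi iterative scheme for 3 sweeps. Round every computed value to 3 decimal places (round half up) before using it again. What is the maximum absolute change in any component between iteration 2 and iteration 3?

Iteration 1:
  x1 = (3 - (2)·0.000) / (5) = 0.600
  x2 = (-11 - (-4)·0.000) / (5) = -2.200
Iteration 2:
  x1 = (3 - (2)·-2.200) / (5) = 1.480
  x2 = (-11 - (-4)·0.600) / (5) = -1.720
Iteration 3:
  x1 = (3 - (2)·-1.720) / (5) = 1.288
  x2 = (-11 - (-4)·1.480) / (5) = -1.016
Change: (-0.192, 0.704) → max |·| = 0.704

0.704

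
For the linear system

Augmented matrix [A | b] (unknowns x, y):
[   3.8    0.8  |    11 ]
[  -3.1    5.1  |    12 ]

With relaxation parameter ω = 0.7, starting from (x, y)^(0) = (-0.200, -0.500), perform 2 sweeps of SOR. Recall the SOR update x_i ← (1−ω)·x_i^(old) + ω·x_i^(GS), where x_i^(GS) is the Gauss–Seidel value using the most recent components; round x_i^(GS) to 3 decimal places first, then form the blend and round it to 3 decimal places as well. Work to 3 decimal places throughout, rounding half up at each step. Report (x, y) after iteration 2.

(2.290, 3.331)

Iteration 1:
  x: GS value = (11 - (0.8)·-0.500) / (3.8) = 3.000;  x ← (1−ω)·-0.200 + ω·3.000 = 2.040
  y: GS value = (12 - (-3.1)·2.040) / (5.1) = 3.593;  y ← (1−ω)·-0.500 + ω·3.593 = 2.365
Iteration 2:
  x: GS value = (11 - (0.8)·2.365) / (3.8) = 2.397;  x ← (1−ω)·2.040 + ω·2.397 = 2.290
  y: GS value = (12 - (-3.1)·2.290) / (5.1) = 3.745;  y ← (1−ω)·2.365 + ω·3.745 = 3.331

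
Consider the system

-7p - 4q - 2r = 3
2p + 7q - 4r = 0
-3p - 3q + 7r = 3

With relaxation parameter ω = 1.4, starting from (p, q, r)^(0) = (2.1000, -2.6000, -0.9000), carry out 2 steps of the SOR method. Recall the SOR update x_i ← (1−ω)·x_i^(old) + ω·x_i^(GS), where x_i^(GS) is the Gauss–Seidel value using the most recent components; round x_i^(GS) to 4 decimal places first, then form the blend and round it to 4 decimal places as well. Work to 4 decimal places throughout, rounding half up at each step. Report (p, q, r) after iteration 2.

Iteration 1:
  p: GS value = (3 - (-4)·-2.6000 - (-2)·-0.9000) / (-7) = 1.3143;  p ← (1−ω)·2.1000 + ω·1.3143 = 1.0000
  q: GS value = (0 - (2)·1.0000 - (-4)·-0.9000) / (7) = -0.8000;  q ← (1−ω)·-2.6000 + ω·-0.8000 = -0.0800
  r: GS value = (3 - (-3)·1.0000 - (-3)·-0.0800) / (7) = 0.8229;  r ← (1−ω)·-0.9000 + ω·0.8229 = 1.5121
Iteration 2:
  p: GS value = (3 - (-4)·-0.0800 - (-2)·1.5121) / (-7) = -0.8149;  p ← (1−ω)·1.0000 + ω·-0.8149 = -1.5409
  q: GS value = (0 - (2)·-1.5409 - (-4)·1.5121) / (7) = 1.3043;  q ← (1−ω)·-0.0800 + ω·1.3043 = 1.8580
  r: GS value = (3 - (-3)·-1.5409 - (-3)·1.8580) / (7) = 0.5645;  r ← (1−ω)·1.5121 + ω·0.5645 = 0.1855

(-1.5409, 1.8580, 0.1855)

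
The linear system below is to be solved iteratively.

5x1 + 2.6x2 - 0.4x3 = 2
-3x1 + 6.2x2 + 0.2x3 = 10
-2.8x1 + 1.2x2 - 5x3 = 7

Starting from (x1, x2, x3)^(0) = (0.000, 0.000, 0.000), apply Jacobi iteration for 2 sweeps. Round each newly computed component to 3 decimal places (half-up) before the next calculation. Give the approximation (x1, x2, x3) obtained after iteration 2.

Iteration 1:
  x1 = (2 - (2.6)·0.000 - (-0.4)·0.000) / (5) = 0.400
  x2 = (10 - (-3)·0.000 - (0.2)·0.000) / (6.2) = 1.613
  x3 = (7 - (-2.8)·0.000 - (1.2)·0.000) / (-5) = -1.400
Iteration 2:
  x1 = (2 - (2.6)·1.613 - (-0.4)·-1.400) / (5) = -0.551
  x2 = (10 - (-3)·0.400 - (0.2)·-1.400) / (6.2) = 1.852
  x3 = (7 - (-2.8)·0.400 - (1.2)·1.613) / (-5) = -1.237

(-0.551, 1.852, -1.237)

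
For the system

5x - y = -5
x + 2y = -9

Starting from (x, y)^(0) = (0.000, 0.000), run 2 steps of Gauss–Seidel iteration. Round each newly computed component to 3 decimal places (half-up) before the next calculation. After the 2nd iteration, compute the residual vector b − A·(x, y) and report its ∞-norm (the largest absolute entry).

Iteration 1:
  x = (-5 - (-1)·0.000) / (5) = -1.000
  y = (-9 - (1)·-1.000) / (2) = -4.000
Iteration 2:
  x = (-5 - (-1)·-4.000) / (5) = -1.800
  y = (-9 - (1)·-1.800) / (2) = -3.600
Residual b − A·x = (0.400, 0.000); ∞-norm = 0.400

0.400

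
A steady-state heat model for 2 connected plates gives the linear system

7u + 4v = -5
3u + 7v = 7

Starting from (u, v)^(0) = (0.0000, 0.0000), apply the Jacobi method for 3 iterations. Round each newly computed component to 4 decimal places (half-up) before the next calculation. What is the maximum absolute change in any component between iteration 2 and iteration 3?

0.2449

Iteration 1:
  u = (-5 - (4)·0.0000) / (7) = -0.7143
  v = (7 - (3)·0.0000) / (7) = 1.0000
Iteration 2:
  u = (-5 - (4)·1.0000) / (7) = -1.2857
  v = (7 - (3)·-0.7143) / (7) = 1.3061
Iteration 3:
  u = (-5 - (4)·1.3061) / (7) = -1.4606
  v = (7 - (3)·-1.2857) / (7) = 1.5510
Change: (-0.1749, 0.2449) → max |·| = 0.2449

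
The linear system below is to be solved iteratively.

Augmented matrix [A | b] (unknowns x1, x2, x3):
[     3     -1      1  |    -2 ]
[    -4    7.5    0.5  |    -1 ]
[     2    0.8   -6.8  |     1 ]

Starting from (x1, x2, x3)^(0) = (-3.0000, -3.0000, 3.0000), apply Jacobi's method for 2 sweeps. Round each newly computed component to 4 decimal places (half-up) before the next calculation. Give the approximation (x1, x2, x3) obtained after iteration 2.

Iteration 1:
  x1 = (-2 - (-1)·-3.0000 - (1)·3.0000) / (3) = -2.6667
  x2 = (-1 - (-4)·-3.0000 - (0.5)·3.0000) / (7.5) = -1.9333
  x3 = (1 - (2)·-3.0000 - (0.8)·-3.0000) / (-6.8) = -1.3824
Iteration 2:
  x1 = (-2 - (-1)·-1.9333 - (1)·-1.3824) / (3) = -0.8503
  x2 = (-1 - (-4)·-2.6667 - (0.5)·-1.3824) / (7.5) = -1.4634
  x3 = (1 - (2)·-2.6667 - (0.8)·-1.9333) / (-6.8) = -1.1588

(-0.8503, -1.4634, -1.1588)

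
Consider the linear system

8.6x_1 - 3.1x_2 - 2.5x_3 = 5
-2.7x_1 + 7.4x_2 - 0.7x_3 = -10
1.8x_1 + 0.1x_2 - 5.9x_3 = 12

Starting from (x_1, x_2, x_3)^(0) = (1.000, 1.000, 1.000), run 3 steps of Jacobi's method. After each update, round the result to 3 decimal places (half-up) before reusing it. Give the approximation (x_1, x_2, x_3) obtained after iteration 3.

(-0.288, -1.596, -2.125)

Iteration 1:
  x_1 = (5 - (-3.1)·1.000 - (-2.5)·1.000) / (8.6) = 1.233
  x_2 = (-10 - (-2.7)·1.000 - (-0.7)·1.000) / (7.4) = -0.892
  x_3 = (12 - (1.8)·1.000 - (0.1)·1.000) / (-5.9) = -1.712
Iteration 2:
  x_1 = (5 - (-3.1)·-0.892 - (-2.5)·-1.712) / (8.6) = -0.238
  x_2 = (-10 - (-2.7)·1.233 - (-0.7)·-1.712) / (7.4) = -1.063
  x_3 = (12 - (1.8)·1.233 - (0.1)·-0.892) / (-5.9) = -1.673
Iteration 3:
  x_1 = (5 - (-3.1)·-1.063 - (-2.5)·-1.673) / (8.6) = -0.288
  x_2 = (-10 - (-2.7)·-0.238 - (-0.7)·-1.673) / (7.4) = -1.596
  x_3 = (12 - (1.8)·-0.238 - (0.1)·-1.063) / (-5.9) = -2.125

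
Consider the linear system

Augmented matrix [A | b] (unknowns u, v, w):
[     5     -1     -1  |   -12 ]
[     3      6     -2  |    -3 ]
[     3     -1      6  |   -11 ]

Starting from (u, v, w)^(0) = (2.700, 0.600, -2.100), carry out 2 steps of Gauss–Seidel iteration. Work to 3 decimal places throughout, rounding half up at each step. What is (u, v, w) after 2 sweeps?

Iteration 1:
  u = (-12 - (-1)·0.600 - (-1)·-2.100) / (5) = -2.700
  v = (-3 - (3)·-2.700 - (-2)·-2.100) / (6) = 0.150
  w = (-11 - (3)·-2.700 - (-1)·0.150) / (6) = -0.458
Iteration 2:
  u = (-12 - (-1)·0.150 - (-1)·-0.458) / (5) = -2.462
  v = (-3 - (3)·-2.462 - (-2)·-0.458) / (6) = 0.578
  w = (-11 - (3)·-2.462 - (-1)·0.578) / (6) = -0.506

(-2.462, 0.578, -0.506)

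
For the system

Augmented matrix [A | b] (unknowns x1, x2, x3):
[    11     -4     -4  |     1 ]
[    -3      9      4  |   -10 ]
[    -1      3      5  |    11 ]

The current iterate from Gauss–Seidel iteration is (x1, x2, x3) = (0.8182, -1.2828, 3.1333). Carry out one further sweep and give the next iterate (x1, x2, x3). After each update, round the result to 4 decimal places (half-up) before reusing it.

(0.7638, -2.2491, 3.7022)

One sweep:
  x1 = (1 - (-4)·-1.2828 - (-4)·3.1333) / (11) = 0.7638
  x2 = (-10 - (-3)·0.7638 - (4)·3.1333) / (9) = -2.2491
  x3 = (11 - (-1)·0.7638 - (3)·-2.2491) / (5) = 3.7022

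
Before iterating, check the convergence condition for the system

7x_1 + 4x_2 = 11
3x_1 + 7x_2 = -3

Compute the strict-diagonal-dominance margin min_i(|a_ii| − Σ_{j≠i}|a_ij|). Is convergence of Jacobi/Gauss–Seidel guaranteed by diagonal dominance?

3

row 1: |7| − (4) = 3
row 2: |7| − (3) = 4
minimum over rows = 3 → strictly diagonally dominant (convergence guaranteed)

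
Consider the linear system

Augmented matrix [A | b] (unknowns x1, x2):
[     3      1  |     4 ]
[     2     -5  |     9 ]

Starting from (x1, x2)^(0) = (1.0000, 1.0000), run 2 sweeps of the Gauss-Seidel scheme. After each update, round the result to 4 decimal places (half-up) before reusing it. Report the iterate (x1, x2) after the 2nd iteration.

Iteration 1:
  x1 = (4 - (1)·1.0000) / (3) = 1.0000
  x2 = (9 - (2)·1.0000) / (-5) = -1.4000
Iteration 2:
  x1 = (4 - (1)·-1.4000) / (3) = 1.8000
  x2 = (9 - (2)·1.8000) / (-5) = -1.0800

(1.8000, -1.0800)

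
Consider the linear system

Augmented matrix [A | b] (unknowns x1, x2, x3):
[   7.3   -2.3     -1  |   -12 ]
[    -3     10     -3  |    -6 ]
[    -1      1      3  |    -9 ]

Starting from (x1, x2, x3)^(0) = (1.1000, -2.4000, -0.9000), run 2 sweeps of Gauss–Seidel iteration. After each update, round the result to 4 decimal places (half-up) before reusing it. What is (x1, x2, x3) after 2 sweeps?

Iteration 1:
  x1 = (-12 - (-2.3)·-2.4000 - (-1)·-0.9000) / (7.3) = -2.5233
  x2 = (-6 - (-3)·-2.5233 - (-3)·-0.9000) / (10) = -1.6270
  x3 = (-9 - (-1)·-2.5233 - (1)·-1.6270) / (3) = -3.2988
Iteration 2:
  x1 = (-12 - (-2.3)·-1.6270 - (-1)·-3.2988) / (7.3) = -2.6083
  x2 = (-6 - (-3)·-2.6083 - (-3)·-3.2988) / (10) = -2.3721
  x3 = (-9 - (-1)·-2.6083 - (1)·-2.3721) / (3) = -3.0787

(-2.6083, -2.3721, -3.0787)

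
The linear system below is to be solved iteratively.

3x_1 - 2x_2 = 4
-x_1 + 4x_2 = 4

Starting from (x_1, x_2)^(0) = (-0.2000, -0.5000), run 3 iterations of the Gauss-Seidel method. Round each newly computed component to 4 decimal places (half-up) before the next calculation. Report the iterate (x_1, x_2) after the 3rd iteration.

(2.3611, 1.5903)

Iteration 1:
  x_1 = (4 - (-2)·-0.5000) / (3) = 1.0000
  x_2 = (4 - (-1)·1.0000) / (4) = 1.2500
Iteration 2:
  x_1 = (4 - (-2)·1.2500) / (3) = 2.1667
  x_2 = (4 - (-1)·2.1667) / (4) = 1.5417
Iteration 3:
  x_1 = (4 - (-2)·1.5417) / (3) = 2.3611
  x_2 = (4 - (-1)·2.3611) / (4) = 1.5903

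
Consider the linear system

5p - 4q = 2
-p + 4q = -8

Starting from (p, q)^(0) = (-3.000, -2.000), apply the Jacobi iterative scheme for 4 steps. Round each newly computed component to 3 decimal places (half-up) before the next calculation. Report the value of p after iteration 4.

Iteration 1:
  p = (2 - (-4)·-2.000) / (5) = -1.200
  q = (-8 - (-1)·-3.000) / (4) = -2.750
Iteration 2:
  p = (2 - (-4)·-2.750) / (5) = -1.800
  q = (-8 - (-1)·-1.200) / (4) = -2.300
Iteration 3:
  p = (2 - (-4)·-2.300) / (5) = -1.440
  q = (-8 - (-1)·-1.800) / (4) = -2.450
Iteration 4:
  p = (2 - (-4)·-2.450) / (5) = -1.560
  q = (-8 - (-1)·-1.440) / (4) = -2.360

-1.560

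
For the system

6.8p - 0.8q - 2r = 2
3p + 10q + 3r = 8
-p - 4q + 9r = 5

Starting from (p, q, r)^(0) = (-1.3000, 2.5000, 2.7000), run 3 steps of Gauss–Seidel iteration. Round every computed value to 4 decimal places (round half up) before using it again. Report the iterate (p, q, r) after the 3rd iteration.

Iteration 1:
  p = (2 - (-0.8)·2.5000 - (-2)·2.7000) / (6.8) = 1.3824
  q = (8 - (3)·1.3824 - (3)·2.7000) / (10) = -0.4247
  r = (5 - (-1)·1.3824 - (-4)·-0.4247) / (9) = 0.5204
Iteration 2:
  p = (2 - (-0.8)·-0.4247 - (-2)·0.5204) / (6.8) = 0.3972
  q = (8 - (3)·0.3972 - (3)·0.5204) / (10) = 0.5247
  r = (5 - (-1)·0.3972 - (-4)·0.5247) / (9) = 0.8329
Iteration 3:
  p = (2 - (-0.8)·0.5247 - (-2)·0.8329) / (6.8) = 0.6008
  q = (8 - (3)·0.6008 - (3)·0.8329) / (10) = 0.3699
  r = (5 - (-1)·0.6008 - (-4)·0.3699) / (9) = 0.7867

(0.6008, 0.3699, 0.7867)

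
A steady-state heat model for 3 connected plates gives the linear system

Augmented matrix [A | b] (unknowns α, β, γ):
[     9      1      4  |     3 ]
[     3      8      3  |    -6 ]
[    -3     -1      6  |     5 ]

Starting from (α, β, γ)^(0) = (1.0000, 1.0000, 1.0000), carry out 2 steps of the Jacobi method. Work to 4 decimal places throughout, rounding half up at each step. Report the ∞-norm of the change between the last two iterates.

1.0278

Iteration 1:
  α = (3 - (1)·1.0000 - (4)·1.0000) / (9) = -0.2222
  β = (-6 - (3)·1.0000 - (3)·1.0000) / (8) = -1.5000
  γ = (5 - (-3)·1.0000 - (-1)·1.0000) / (6) = 1.5000
Iteration 2:
  α = (3 - (1)·-1.5000 - (4)·1.5000) / (9) = -0.1667
  β = (-6 - (3)·-0.2222 - (3)·1.5000) / (8) = -1.2292
  γ = (5 - (-3)·-0.2222 - (-1)·-1.5000) / (6) = 0.4722
Change: (0.0555, 0.2708, -1.0278) → max |·| = 1.0278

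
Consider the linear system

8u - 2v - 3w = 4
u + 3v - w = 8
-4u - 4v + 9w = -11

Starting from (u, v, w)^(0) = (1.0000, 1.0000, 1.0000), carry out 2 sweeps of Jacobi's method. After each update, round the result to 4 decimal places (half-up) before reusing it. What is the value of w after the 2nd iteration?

0.4630

Iteration 1:
  u = (4 - (-2)·1.0000 - (-3)·1.0000) / (8) = 1.1250
  v = (8 - (1)·1.0000 - (-1)·1.0000) / (3) = 2.6667
  w = (-11 - (-4)·1.0000 - (-4)·1.0000) / (9) = -0.3333
Iteration 2:
  u = (4 - (-2)·2.6667 - (-3)·-0.3333) / (8) = 1.0417
  v = (8 - (1)·1.1250 - (-1)·-0.3333) / (3) = 2.1806
  w = (-11 - (-4)·1.1250 - (-4)·2.6667) / (9) = 0.4630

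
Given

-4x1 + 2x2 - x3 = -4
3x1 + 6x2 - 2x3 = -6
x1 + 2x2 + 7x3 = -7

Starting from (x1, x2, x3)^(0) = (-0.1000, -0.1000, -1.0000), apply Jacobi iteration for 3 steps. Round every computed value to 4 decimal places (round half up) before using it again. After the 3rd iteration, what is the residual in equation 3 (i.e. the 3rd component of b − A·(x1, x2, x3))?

Iteration 1:
  x1 = (-4 - (2)·-0.1000 - (-1)·-1.0000) / (-4) = 1.2000
  x2 = (-6 - (3)·-0.1000 - (-2)·-1.0000) / (6) = -1.2833
  x3 = (-7 - (1)·-0.1000 - (2)·-0.1000) / (7) = -0.9571
Iteration 2:
  x1 = (-4 - (2)·-1.2833 - (-1)·-0.9571) / (-4) = 0.5976
  x2 = (-6 - (3)·1.2000 - (-2)·-0.9571) / (6) = -1.9190
  x3 = (-7 - (1)·1.2000 - (2)·-1.2833) / (7) = -0.8048
Iteration 3:
  x1 = (-4 - (2)·-1.9190 - (-1)·-0.8048) / (-4) = 0.2417
  x2 = (-6 - (3)·0.5976 - (-2)·-0.8048) / (6) = -1.5671
  x3 = (-7 - (1)·0.5976 - (2)·-1.9190) / (7) = -0.5371
Residual b − A·x = (-0.4361, 1.6033, -0.3478)

-0.3478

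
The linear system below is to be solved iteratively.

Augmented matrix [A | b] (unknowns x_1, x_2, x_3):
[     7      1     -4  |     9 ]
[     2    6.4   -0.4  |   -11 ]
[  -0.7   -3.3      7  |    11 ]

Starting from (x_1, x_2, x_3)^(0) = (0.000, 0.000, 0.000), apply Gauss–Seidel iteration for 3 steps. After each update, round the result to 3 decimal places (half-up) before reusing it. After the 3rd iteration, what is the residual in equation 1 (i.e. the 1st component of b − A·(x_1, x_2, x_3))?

0.005

Iteration 1:
  x_1 = (9 - (1)·0.000 - (-4)·0.000) / (7) = 1.286
  x_2 = (-11 - (2)·1.286 - (-0.4)·0.000) / (6.4) = -2.121
  x_3 = (11 - (-0.7)·1.286 - (-3.3)·-2.121) / (7) = 0.700
Iteration 2:
  x_1 = (9 - (1)·-2.121 - (-4)·0.700) / (7) = 1.989
  x_2 = (-11 - (2)·1.989 - (-0.4)·0.700) / (6.4) = -2.297
  x_3 = (11 - (-0.7)·1.989 - (-3.3)·-2.297) / (7) = 0.687
Iteration 3:
  x_1 = (9 - (1)·-2.297 - (-4)·0.687) / (7) = 2.006
  x_2 = (-11 - (2)·2.006 - (-0.4)·0.687) / (6.4) = -2.303
  x_3 = (11 - (-0.7)·2.006 - (-3.3)·-2.303) / (7) = 0.686
Residual b − A·x = (0.005, 0.002, 0.002)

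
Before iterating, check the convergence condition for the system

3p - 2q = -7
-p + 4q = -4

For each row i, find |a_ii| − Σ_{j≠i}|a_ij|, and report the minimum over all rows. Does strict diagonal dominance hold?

row 1: |3| − (2) = 1
row 2: |4| − (1) = 3
minimum over rows = 1 → strictly diagonally dominant (convergence guaranteed)

1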